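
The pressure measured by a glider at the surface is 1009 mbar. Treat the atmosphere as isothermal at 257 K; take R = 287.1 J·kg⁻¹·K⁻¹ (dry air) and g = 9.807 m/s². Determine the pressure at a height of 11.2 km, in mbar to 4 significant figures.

P ≈ 227.7 mbar

Scale height: H = RT/g = 287.1 × 257 / 9.807 = 7523.7 m.
Barometric formula: P = P₀ exp(−z/H).
z/H = 11200/7523.7 = 1.4886; exp(−1.4886) = 0.22569.
P = 1009 × 0.22569 = 227.72 mbar.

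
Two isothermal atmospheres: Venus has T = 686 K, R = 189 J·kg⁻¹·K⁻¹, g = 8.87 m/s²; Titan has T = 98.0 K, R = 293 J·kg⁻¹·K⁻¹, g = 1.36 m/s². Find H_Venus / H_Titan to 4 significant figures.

H = RT/g for each body.
H_Venus = 189 × 686 / 8.87 = 14617 m.
H_Titan = 293 × 98.0 / 1.36 = 21113 m.
H_Venus/H_Titan = 14617/21113 = 0.69232.

H_Venus/H_Titan ≈ 0.6923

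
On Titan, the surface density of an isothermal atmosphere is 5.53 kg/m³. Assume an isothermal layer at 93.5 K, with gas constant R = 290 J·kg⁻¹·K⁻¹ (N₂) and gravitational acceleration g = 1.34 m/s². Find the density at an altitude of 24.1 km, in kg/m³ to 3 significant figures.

ρ ≈ 1.68 kg/m³

Scale height: H = RT/g = 290 × 93.5 / 1.34 = 20235 m.
In an isothermal atmosphere, density decays like pressure: ρ = ρ₀ exp(−z/H).
z/H = 24100/20235 = 1.1910; exp(−1.1910) = 0.30392.
ρ = 5.53 × 0.30392 = 1.6807 kg/m³.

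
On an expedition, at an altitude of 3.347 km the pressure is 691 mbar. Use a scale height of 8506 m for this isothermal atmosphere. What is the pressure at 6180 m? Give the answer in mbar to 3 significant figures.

P ≈ 495 mbar

Between two levels, P₂ = P₁ exp(−Δz/H) with Δz = z₂ − z₁.
Δz = 6180.0 − 3347.0 = 2833.0 m; Δz/H = 2833.0/8506.0 = 0.33306.
P₂ = 691 × exp(−0.33306) = 691 × 0.71673 = 495.26 mbar.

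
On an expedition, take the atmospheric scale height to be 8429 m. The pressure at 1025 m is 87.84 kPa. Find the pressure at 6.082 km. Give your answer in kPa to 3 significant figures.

Between two levels, P₂ = P₁ exp(−Δz/H) with Δz = z₂ − z₁.
Δz = 6082.0 − 1025.0 = 5057.0 m; Δz/H = 5057.0/8429.0 = 0.59995.
P₂ = 87.84 × exp(−0.59995) = 87.84 × 0.54884 = 48.210 kPa.

P ≈ 48.2 kPa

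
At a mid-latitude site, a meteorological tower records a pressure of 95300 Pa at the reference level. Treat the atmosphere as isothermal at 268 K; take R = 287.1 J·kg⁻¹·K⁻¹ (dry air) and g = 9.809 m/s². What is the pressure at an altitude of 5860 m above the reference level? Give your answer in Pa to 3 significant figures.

P ≈ 45100 Pa

Scale height: H = RT/g = 287.1 × 268 / 9.809 = 7844.1 m.
Barometric formula: P = P₀ exp(−z/H).
z/H = 5860.0/7844.1 = 0.74706; exp(−0.74706) = 0.47376.
P = 95300 × 0.47376 = 45149 Pa.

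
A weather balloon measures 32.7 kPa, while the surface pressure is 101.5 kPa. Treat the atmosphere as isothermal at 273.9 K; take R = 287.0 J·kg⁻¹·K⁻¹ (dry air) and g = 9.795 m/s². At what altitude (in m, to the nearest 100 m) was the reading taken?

Scale height: H = RT/g = 287.0 × 273.9 / 9.795 = 8025.5 m.
Invert the barometric formula: z = H ln(P₀/P).
P₀/P = 101.5/32.7 = 3.1040; ln(3.1040) = 1.1327.
z = 8025.5 × 1.1327 = 9090.5 m.

z ≈ 9100 m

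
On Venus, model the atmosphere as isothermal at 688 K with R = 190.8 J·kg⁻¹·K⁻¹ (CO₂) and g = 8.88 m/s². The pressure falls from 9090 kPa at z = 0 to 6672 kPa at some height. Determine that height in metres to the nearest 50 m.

Scale height: H = RT/g = 190.8 × 688 / 8.88 = 14783 m.
Invert the barometric formula: z = H ln(P₀/P).
P₀/P = 9090/6672 = 1.3624; ln(1.3624) = 0.30925.
z = 14783 × 0.30925 = 4571.6 m.

z ≈ 4550 m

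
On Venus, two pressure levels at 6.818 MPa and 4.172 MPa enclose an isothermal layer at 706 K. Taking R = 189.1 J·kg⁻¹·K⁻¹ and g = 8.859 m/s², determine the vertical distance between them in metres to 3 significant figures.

Hypsometric equation: Δz = (R T̄/g) ln(P₁/P₂).
R T̄/g = 189.1 × 706 / 8.859 = 15070 m.
ln(6.818/4.172) = ln(1.6342) = 0.49115.
Δz = 15070 × 0.49115 = 7401.6 m.

Δz ≈ 7400 m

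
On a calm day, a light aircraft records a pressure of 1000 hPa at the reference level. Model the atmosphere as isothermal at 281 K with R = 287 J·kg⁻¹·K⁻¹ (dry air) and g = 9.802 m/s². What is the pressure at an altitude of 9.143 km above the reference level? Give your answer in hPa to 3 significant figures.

P ≈ 329 hPa

Scale height: H = RT/g = 287 × 281 / 9.802 = 8227.6 m.
Barometric formula: P = P₀ exp(−z/H).
z/H = 9143.0/8227.6 = 1.1113; exp(−1.1113) = 0.32913.
P = 1000 × 0.32913 = 329.13 hPa.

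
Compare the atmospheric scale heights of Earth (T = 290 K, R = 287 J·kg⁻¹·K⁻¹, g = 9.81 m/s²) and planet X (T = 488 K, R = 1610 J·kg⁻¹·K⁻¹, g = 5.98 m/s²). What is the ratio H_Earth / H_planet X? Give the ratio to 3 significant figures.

H_Earth/H_planet X ≈ 0.0646

H = RT/g for each body.
H_Earth = 287 × 290 / 9.81 = 8484.2 m.
H_planet X = 1610 × 488 / 5.98 = 131380 m.
H_Earth/H_planet X = 8484.2/131380 = 0.064578.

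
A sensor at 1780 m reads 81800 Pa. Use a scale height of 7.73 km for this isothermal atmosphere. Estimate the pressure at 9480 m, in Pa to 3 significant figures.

P ≈ 30200 Pa

Between two levels, P₂ = P₁ exp(−Δz/H) with Δz = z₂ − z₁.
Δz = 9480.0 − 1780.0 = 7700.0 m; Δz/H = 7700.0/7730.0 = 0.99612.
P₂ = 81800 × exp(−0.99612) = 81800 × 0.36931 = 30210 Pa.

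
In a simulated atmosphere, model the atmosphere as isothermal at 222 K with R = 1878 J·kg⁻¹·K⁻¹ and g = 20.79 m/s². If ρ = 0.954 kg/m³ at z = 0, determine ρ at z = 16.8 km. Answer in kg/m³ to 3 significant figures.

Scale height: H = RT/g = 1878 × 222 / 20.79 = 20054 m.
In an isothermal atmosphere, density decays like pressure: ρ = ρ₀ exp(−z/H).
z/H = 16800/20054 = 0.83774; exp(−0.83774) = 0.43269.
ρ = 0.954 × 0.43269 = 0.41279 kg/m³.

ρ ≈ 0.413 kg/m³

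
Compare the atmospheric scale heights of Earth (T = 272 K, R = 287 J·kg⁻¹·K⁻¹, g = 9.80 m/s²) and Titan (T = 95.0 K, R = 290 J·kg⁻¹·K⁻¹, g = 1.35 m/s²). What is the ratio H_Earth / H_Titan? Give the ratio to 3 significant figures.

H = RT/g for each body.
H_Earth = 287 × 272 / 9.80 = 7965.7 m.
H_Titan = 290 × 95.0 / 1.35 = 20407 m.
H_Earth/H_Titan = 7965.7/20407 = 0.39034.

H_Earth/H_Titan ≈ 0.390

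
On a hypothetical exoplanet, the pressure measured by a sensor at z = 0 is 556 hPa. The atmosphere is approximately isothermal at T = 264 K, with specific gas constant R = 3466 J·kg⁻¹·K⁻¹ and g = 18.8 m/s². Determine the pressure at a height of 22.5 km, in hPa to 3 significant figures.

P ≈ 350 hPa

Scale height: H = RT/g = 3466 × 264 / 18.8 = 48671 m.
Barometric formula: P = P₀ exp(−z/H).
z/H = 22500/48671 = 0.46229; exp(−0.46229) = 0.62984.
P = 556 × 0.62984 = 350.19 hPa.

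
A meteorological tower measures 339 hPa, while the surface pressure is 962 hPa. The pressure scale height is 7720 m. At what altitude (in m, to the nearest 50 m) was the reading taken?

z ≈ 8050 m

Invert the barometric formula: z = H ln(P₀/P).
P₀/P = 962/339 = 2.8378; ln(2.8378) = 1.0430.
z = 7720.0 × 1.0430 = 8052.0 m.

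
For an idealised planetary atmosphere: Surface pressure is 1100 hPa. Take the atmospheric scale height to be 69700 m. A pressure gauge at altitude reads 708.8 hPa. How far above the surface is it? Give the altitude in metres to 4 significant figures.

z ≈ 30630 m

Invert the barometric formula: z = H ln(P₀/P).
P₀/P = 1100/708.8 = 1.5519; ln(1.5519) = 0.43948.
z = 69700 × 0.43948 = 30632 m.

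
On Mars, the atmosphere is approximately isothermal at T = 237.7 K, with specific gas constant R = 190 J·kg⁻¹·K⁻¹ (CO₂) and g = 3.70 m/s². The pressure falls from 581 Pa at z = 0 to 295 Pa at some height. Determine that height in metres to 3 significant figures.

z ≈ 8270 m

Scale height: H = RT/g = 190 × 237.7 / 3.70 = 12206 m.
Invert the barometric formula: z = H ln(P₀/P).
P₀/P = 581/295 = 1.9695; ln(1.9695) = 0.67778.
z = 12206 × 0.67778 = 8273.0 m.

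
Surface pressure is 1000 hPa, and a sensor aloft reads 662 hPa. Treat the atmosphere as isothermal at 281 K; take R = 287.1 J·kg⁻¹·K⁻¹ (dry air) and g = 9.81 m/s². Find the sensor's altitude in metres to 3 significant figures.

z ≈ 3390 m

Scale height: H = RT/g = 287.1 × 281 / 9.81 = 8223.8 m.
Invert the barometric formula: z = H ln(P₀/P).
P₀/P = 1000/662 = 1.5106; ln(1.5106) = 0.41251.
z = 8223.8 × 0.41251 = 3392.4 m.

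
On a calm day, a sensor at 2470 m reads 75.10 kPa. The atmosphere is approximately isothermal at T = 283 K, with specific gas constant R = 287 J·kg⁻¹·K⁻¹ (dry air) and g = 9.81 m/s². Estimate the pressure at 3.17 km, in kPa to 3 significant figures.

P ≈ 69.0 kPa

Scale height: H = RT/g = 287 × 283 / 9.81 = 8279.4 m.
Between two levels, P₂ = P₁ exp(−Δz/H) with Δz = z₂ − z₁.
Δz = 3170.0 − 2470.0 = 700.00 m; Δz/H = 700.00/8279.4 = 0.084547.
P₂ = 75.10 × exp(−0.084547) = 75.10 × 0.91893 = 69.012 kPa.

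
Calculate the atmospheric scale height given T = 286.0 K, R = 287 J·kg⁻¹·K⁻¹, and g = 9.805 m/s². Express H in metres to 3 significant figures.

H ≈ 8370 m

The scale height of an isothermal atmosphere is H = RT/g.
H = 287 × 286.0 / 9.805 = 82082/9.805 = 8371.4 m.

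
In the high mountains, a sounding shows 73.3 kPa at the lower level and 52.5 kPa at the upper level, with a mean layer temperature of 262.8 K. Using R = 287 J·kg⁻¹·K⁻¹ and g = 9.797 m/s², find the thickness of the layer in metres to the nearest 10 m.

Hypsometric equation: Δz = (R T̄/g) ln(P₁/P₂).
R T̄/g = 287 × 262.8 / 9.797 = 7698.6 m.
ln(73.3/52.5) = ln(1.3962) = 0.33375.
Δz = 7698.6 × 0.33375 = 2569.4 m.

Δz ≈ 2570 m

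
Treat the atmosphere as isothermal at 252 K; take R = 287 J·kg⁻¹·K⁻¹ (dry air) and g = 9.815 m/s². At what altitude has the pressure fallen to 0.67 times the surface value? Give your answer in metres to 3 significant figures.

z ≈ 2950 m

Scale height: H = RT/g = 287 × 252 / 9.815 = 7368.7 m.
Set P/P₀ = exp(−z/H) = 0.67, so z = −H ln(0.67).
−ln(0.67) = 0.40048; z = 7368.7 × 0.40048 = 2951.0 m.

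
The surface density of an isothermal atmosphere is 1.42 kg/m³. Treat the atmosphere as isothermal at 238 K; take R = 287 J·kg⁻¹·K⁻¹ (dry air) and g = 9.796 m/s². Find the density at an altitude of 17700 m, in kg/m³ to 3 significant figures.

ρ ≈ 0.112 kg/m³

Scale height: H = RT/g = 287 × 238 / 9.796 = 6972.8 m.
In an isothermal atmosphere, density decays like pressure: ρ = ρ₀ exp(−z/H).
z/H = 17700/6972.8 = 2.5384; exp(−2.5384) = 0.078993.
ρ = 1.42 × 0.078993 = 0.11217 kg/m³.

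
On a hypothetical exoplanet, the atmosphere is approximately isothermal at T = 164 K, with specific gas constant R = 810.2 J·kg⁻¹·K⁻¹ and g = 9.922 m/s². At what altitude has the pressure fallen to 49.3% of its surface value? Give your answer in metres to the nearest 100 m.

Scale height: H = RT/g = 810.2 × 164 / 9.922 = 13392 m.
Set P/P₀ = exp(−z/H) = 0.493, so z = −H ln(0.493).
−ln(0.493) = 0.70725; z = 13392 × 0.70725 = 9471.5 m.

z ≈ 9500 m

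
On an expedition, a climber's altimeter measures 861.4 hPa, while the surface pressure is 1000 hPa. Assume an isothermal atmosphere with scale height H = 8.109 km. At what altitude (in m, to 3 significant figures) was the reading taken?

Invert the barometric formula: z = H ln(P₀/P).
P₀/P = 1000/861.4 = 1.1609; ln(1.1609) = 0.14920.
z = 8109.0 × 0.14920 = 1209.9 m.

z ≈ 1210 m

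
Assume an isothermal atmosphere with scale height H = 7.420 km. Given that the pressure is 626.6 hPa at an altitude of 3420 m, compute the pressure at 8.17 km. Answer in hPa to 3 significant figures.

Between two levels, P₂ = P₁ exp(−Δz/H) with Δz = z₂ − z₁.
Δz = 8170.0 − 3420.0 = 4750.0 m; Δz/H = 4750.0/7420.0 = 0.64016.
P₂ = 626.6 × exp(−0.64016) = 626.6 × 0.52721 = 330.35 hPa.

P ≈ 330 hPa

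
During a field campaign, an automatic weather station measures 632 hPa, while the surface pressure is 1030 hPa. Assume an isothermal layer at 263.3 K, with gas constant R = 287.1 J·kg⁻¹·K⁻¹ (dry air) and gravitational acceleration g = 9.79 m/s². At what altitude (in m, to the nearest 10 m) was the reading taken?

Scale height: H = RT/g = 287.1 × 263.3 / 9.79 = 7721.5 m.
Invert the barometric formula: z = H ln(P₀/P).
P₀/P = 1030/632 = 1.6297; ln(1.6297) = 0.48840.
z = 7721.5 × 0.48840 = 3771.2 m.

z ≈ 3770 m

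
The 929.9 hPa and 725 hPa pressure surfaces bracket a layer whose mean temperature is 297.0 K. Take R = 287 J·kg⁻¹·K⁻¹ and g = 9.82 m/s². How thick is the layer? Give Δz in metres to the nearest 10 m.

Hypsometric equation: Δz = (R T̄/g) ln(P₁/P₂).
R T̄/g = 287 × 297.0 / 9.82 = 8680.1 m.
ln(929.9/725) = ln(1.2826) = 0.24889.
Δz = 8680.1 × 0.24889 = 2160.4 m.

Δz ≈ 2160 m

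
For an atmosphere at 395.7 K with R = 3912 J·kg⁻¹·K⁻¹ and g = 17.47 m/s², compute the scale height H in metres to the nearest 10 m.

The scale height of an isothermal atmosphere is H = RT/g.
H = 3912 × 395.7 / 17.47 = 1548000/17.47 = 88609 m.

H ≈ 88610 m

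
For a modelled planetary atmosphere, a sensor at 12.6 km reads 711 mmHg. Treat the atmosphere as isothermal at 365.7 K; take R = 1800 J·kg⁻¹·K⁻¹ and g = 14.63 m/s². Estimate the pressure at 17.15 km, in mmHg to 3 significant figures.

P ≈ 643 mmHg

Scale height: H = RT/g = 1800 × 365.7 / 14.63 = 44994 m.
Between two levels, P₂ = P₁ exp(−Δz/H) with Δz = z₂ − z₁.
Δz = 17150 − 12600 = 4550.0 m; Δz/H = 4550.0/44994 = 0.10112.
P₂ = 711 × exp(−0.10112) = 711 × 0.90382 = 642.62 mmHg.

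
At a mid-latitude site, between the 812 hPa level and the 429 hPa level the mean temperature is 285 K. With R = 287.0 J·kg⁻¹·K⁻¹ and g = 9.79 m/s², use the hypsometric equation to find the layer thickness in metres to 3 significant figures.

Δz ≈ 5330 m

Hypsometric equation: Δz = (R T̄/g) ln(P₁/P₂).
R T̄/g = 287.0 × 285 / 9.79 = 8355.0 m.
ln(812/429) = ln(1.8928) = 0.63806.
Δz = 8355.0 × 0.63806 = 5331.0 m.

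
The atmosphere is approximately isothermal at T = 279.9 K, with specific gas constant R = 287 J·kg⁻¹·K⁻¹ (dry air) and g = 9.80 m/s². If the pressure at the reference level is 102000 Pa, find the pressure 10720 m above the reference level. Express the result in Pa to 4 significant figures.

Scale height: H = RT/g = 287 × 279.9 / 9.80 = 8197.1 m.
Barometric formula: P = P₀ exp(−z/H).
z/H = 10720/8197.1 = 1.3078; exp(−1.3078) = 0.27041.
P = 102000 × 0.27041 = 27582 Pa.

P ≈ 27580 Pa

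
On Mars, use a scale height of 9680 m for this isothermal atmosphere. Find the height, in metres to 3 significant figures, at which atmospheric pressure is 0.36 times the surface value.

Set P/P₀ = exp(−z/H) = 0.36, so z = −H ln(0.36).
−ln(0.36) = 1.0217; z = 9680.0 × 1.0217 = 9890.1 m.

z ≈ 9890 m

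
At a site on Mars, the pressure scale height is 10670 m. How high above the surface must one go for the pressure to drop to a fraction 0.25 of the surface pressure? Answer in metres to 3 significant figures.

z ≈ 14800 m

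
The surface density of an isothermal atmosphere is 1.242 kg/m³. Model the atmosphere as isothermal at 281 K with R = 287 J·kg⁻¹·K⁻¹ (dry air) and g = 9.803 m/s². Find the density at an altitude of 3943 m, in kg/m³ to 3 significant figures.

Scale height: H = RT/g = 287 × 281 / 9.803 = 8226.8 m.
In an isothermal atmosphere, density decays like pressure: ρ = ρ₀ exp(−z/H).
z/H = 3943.0/8226.8 = 0.47929; exp(−0.47929) = 0.61922.
ρ = 1.242 × 0.61922 = 0.76907 kg/m³.

ρ ≈ 0.769 kg/m³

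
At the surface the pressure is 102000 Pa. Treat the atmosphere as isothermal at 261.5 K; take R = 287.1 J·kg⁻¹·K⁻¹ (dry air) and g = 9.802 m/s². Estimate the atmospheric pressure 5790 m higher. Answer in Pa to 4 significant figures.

P ≈ 47900 Pa

Scale height: H = RT/g = 287.1 × 261.5 / 9.802 = 7659.3 m.
Barometric formula: P = P₀ exp(−z/H).
z/H = 5790.0/7659.3 = 0.75594; exp(−0.75594) = 0.46957.
P = 102000 × 0.46957 = 47896 Pa.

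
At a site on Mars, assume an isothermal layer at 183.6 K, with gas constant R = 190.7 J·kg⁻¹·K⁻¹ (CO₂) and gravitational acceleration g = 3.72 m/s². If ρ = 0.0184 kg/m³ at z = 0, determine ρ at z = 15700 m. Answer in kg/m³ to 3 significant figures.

ρ ≈ 0.00347 kg/m³

Scale height: H = RT/g = 190.7 × 183.6 / 3.72 = 9412.0 m.
In an isothermal atmosphere, density decays like pressure: ρ = ρ₀ exp(−z/H).
z/H = 15700/9412.0 = 1.6681; exp(−1.6681) = 0.18861.
ρ = 0.0184 × 0.18861 = 0.0034704 kg/m³.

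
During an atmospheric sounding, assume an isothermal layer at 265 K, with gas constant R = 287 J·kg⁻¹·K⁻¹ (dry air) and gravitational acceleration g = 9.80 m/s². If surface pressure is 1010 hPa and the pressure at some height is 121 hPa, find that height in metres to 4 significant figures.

Scale height: H = RT/g = 287 × 265 / 9.80 = 7760.7 m.
Invert the barometric formula: z = H ln(P₀/P).
P₀/P = 1010/121 = 8.3471; ln(8.3471) = 2.1219.
z = 7760.7 × 2.1219 = 16467 m.

z ≈ 16470 m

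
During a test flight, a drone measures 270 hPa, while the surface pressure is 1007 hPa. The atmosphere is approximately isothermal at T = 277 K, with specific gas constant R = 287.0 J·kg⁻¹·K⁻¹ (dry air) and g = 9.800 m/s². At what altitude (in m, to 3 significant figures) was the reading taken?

z ≈ 10700 m

Scale height: H = RT/g = 287.0 × 277 / 9.800 = 8112.1 m.
Invert the barometric formula: z = H ln(P₀/P).
P₀/P = 1007/270 = 3.7296; ln(3.7296) = 1.3163.
z = 8112.1 × 1.3163 = 10678 m.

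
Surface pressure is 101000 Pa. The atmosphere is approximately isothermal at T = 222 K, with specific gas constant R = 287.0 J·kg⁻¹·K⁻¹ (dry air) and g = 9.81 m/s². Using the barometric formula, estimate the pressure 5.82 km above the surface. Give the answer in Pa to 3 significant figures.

Scale height: H = RT/g = 287.0 × 222 / 9.81 = 6494.8 m.
Barometric formula: P = P₀ exp(−z/H).
z/H = 5820.0/6494.8 = 0.89610; exp(−0.89610) = 0.40816.
P = 101000 × 0.40816 = 41224 Pa.

P ≈ 41200 Pa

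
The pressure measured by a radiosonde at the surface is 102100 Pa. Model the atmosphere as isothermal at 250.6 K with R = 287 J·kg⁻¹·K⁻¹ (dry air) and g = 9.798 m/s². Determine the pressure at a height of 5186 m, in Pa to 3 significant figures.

Scale height: H = RT/g = 287 × 250.6 / 9.798 = 7340.5 m.
Barometric formula: P = P₀ exp(−z/H).
z/H = 5186.0/7340.5 = 0.70649; exp(−0.70649) = 0.49337.
P = 102100 × 0.49337 = 50373 Pa.

P ≈ 50400 Pa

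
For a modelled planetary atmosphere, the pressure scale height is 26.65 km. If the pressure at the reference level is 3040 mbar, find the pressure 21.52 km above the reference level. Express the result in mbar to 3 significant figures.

P ≈ 1360 mbar

Barometric formula: P = P₀ exp(−z/H).
z/H = 21520/26650 = 0.80750; exp(−0.80750) = 0.44597.
P = 3040 × 0.44597 = 1355.7 mbar.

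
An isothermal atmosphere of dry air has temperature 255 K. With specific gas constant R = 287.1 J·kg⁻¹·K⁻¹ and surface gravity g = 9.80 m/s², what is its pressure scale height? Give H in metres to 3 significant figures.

The scale height of an isothermal atmosphere is H = RT/g.
H = 287.1 × 255 / 9.80 = 73210/9.80 = 7470.4 m.

H ≈ 7470 m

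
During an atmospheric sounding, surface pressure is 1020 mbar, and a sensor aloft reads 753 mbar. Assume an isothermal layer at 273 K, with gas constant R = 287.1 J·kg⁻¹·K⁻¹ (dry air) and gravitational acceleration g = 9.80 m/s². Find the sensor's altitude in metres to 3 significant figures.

z ≈ 2430 m

Scale height: H = RT/g = 287.1 × 273 / 9.80 = 7997.8 m.
Invert the barometric formula: z = H ln(P₀/P).
P₀/P = 1020/753 = 1.3546; ln(1.3546) = 0.30351.
z = 7997.8 × 0.30351 = 2427.4 m.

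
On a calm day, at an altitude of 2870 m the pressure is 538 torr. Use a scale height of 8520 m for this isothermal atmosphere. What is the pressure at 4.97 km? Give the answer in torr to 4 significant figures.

P ≈ 420.5 torr

Between two levels, P₂ = P₁ exp(−Δz/H) with Δz = z₂ − z₁.
Δz = 4970.0 − 2870.0 = 2100.0 m; Δz/H = 2100.0/8520.0 = 0.24648.
P₂ = 538 × exp(−0.24648) = 538 × 0.78155 = 420.47 torr.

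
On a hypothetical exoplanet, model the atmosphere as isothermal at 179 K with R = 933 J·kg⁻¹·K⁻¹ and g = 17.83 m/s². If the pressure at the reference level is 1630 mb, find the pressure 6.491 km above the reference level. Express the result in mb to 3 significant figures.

Scale height: H = RT/g = 933 × 179 / 17.83 = 9366.6 m.
Barometric formula: P = P₀ exp(−z/H).
z/H = 6491.0/9366.6 = 0.69299; exp(−0.69299) = 0.50008.
P = 1630 × 0.50008 = 815.13 mb.

P ≈ 815 mb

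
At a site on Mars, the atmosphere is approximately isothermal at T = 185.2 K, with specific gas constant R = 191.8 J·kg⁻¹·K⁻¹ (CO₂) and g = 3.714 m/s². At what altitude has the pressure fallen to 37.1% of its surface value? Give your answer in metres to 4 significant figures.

z ≈ 9483 m

Scale height: H = RT/g = 191.8 × 185.2 / 3.714 = 9564.2 m.
Set P/P₀ = exp(−z/H) = 0.371, so z = −H ln(0.371).
−ln(0.371) = 0.99155; z = 9564.2 × 0.99155 = 9483.4 m.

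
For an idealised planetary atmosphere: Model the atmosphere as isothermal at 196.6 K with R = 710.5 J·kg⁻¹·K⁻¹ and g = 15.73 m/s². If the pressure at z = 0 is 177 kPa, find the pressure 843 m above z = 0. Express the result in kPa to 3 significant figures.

Scale height: H = RT/g = 710.5 × 196.6 / 15.73 = 8880.1 m.
Barometric formula: P = P₀ exp(−z/H).
z/H = 843.00/8880.1 = 0.094931; exp(−0.094931) = 0.90944.
P = 177 × 0.90944 = 160.97 kPa.

P ≈ 161 kPa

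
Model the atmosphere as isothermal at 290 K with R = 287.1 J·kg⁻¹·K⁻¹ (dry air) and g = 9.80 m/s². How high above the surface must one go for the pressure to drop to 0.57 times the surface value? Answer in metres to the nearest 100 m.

z ≈ 4800 m

Scale height: H = RT/g = 287.1 × 290 / 9.80 = 8495.8 m.
Set P/P₀ = exp(−z/H) = 0.57, so z = −H ln(0.57).
−ln(0.57) = 0.56212; z = 8495.8 × 0.56212 = 4775.7 m.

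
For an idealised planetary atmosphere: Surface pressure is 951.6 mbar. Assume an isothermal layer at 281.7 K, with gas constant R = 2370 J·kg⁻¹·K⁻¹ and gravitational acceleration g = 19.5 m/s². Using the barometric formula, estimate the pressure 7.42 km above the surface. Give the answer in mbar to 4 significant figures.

Scale height: H = RT/g = 2370 × 281.7 / 19.5 = 34237 m.
Barometric formula: P = P₀ exp(−z/H).
z/H = 7420.0/34237 = 0.21672; exp(−0.21672) = 0.80516.
P = 951.6 × 0.80516 = 766.19 mbar.

P ≈ 766.2 mbar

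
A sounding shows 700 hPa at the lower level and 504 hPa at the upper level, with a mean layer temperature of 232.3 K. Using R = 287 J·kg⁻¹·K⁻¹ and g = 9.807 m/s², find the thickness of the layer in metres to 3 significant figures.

Δz ≈ 2230 m

Hypsometric equation: Δz = (R T̄/g) ln(P₁/P₂).
R T̄/g = 287 × 232.3 / 9.807 = 6798.2 m.
ln(700/504) = ln(1.3889) = 0.32851.
Δz = 6798.2 × 0.32851 = 2233.3 m.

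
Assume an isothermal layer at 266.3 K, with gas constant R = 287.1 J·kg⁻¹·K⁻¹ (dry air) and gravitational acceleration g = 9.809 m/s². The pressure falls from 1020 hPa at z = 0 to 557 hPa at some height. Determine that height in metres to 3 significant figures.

Scale height: H = RT/g = 287.1 × 266.3 / 9.809 = 7794.3 m.
Invert the barometric formula: z = H ln(P₀/P).
P₀/P = 1020/557 = 1.8312; ln(1.8312) = 0.60497.
z = 7794.3 × 0.60497 = 4715.3 m.

z ≈ 4720 m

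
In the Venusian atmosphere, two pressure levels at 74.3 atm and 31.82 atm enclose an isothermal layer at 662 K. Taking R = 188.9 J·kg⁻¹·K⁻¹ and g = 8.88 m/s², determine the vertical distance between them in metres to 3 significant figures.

Hypsometric equation: Δz = (R T̄/g) ln(P₁/P₂).
R T̄/g = 188.9 × 662 / 8.88 = 14082 m.
ln(74.3/31.82) = ln(2.3350) = 0.84801.
Δz = 14082 × 0.84801 = 11942 m.

Δz ≈ 11900 m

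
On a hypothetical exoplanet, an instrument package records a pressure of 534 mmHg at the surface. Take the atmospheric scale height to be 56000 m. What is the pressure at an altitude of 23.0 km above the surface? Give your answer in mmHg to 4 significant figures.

P ≈ 354.1 mmHg

Barometric formula: P = P₀ exp(−z/H).
z/H = 23000/56000 = 0.41071; exp(−0.41071) = 0.66318.
P = 534 × 0.66318 = 354.14 mmHg.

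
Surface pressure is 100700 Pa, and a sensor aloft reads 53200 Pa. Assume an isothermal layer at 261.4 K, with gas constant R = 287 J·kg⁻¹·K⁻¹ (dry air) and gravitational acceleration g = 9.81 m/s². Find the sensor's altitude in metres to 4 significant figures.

Scale height: H = RT/g = 287 × 261.4 / 9.81 = 7647.5 m.
Invert the barometric formula: z = H ln(P₀/P).
P₀/P = 100700/53200 = 1.8929; ln(1.8929) = 0.63811.
z = 7647.5 × 0.63811 = 4879.9 m.

z ≈ 4880 m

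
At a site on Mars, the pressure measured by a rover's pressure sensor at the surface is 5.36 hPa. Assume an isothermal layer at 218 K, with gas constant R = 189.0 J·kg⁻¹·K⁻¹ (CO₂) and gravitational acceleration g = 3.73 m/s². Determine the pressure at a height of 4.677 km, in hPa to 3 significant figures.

Scale height: H = RT/g = 189.0 × 218 / 3.73 = 11046 m.
Barometric formula: P = P₀ exp(−z/H).
z/H = 4677.0/11046 = 0.42341; exp(−0.42341) = 0.65481.
P = 5.36 × 0.65481 = 3.5098 hPa.

P ≈ 3.51 hPa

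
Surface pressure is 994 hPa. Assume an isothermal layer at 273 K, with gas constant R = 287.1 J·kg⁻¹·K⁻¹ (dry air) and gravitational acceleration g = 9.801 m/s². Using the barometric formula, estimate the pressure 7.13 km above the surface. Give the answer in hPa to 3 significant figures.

Scale height: H = RT/g = 287.1 × 273 / 9.801 = 7997.0 m.
Barometric formula: P = P₀ exp(−z/H).
z/H = 7130.0/7997.0 = 0.89158; exp(−0.89158) = 0.41001.
P = 994 × 0.41001 = 407.55 hPa.

P ≈ 408 hPa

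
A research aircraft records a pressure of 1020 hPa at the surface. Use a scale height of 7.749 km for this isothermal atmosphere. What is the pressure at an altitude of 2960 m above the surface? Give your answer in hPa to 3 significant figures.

Barometric formula: P = P₀ exp(−z/H).
z/H = 2960.0/7749.0 = 0.38198; exp(−0.38198) = 0.68251.
P = 1020 × 0.68251 = 696.16 hPa.

P ≈ 696 hPa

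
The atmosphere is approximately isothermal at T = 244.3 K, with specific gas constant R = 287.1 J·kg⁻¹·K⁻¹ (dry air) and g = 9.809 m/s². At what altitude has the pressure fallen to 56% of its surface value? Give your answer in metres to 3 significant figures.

Scale height: H = RT/g = 287.1 × 244.3 / 9.809 = 7150.4 m.
Set P/P₀ = exp(−z/H) = 0.56, so z = −H ln(0.56).
−ln(0.56) = 0.57982; z = 7150.4 × 0.57982 = 4145.9 m.

z ≈ 4150 m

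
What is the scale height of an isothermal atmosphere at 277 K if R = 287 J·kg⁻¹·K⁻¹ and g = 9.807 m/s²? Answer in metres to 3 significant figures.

H ≈ 8110 m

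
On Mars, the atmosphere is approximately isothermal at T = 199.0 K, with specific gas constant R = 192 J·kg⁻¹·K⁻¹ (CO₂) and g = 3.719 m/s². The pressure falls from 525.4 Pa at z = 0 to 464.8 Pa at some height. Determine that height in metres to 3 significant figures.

z ≈ 1260 m

Scale height: H = RT/g = 192 × 199.0 / 3.719 = 10274 m.
Invert the barometric formula: z = H ln(P₀/P).
P₀/P = 525.4/464.8 = 1.1304; ln(1.1304) = 0.12257.
z = 10274 × 0.12257 = 1259.3 m.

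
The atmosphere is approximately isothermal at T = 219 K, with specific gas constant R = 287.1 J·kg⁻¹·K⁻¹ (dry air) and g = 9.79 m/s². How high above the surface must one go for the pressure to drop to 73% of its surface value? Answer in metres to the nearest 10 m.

z ≈ 2020 m

Scale height: H = RT/g = 287.1 × 219 / 9.79 = 6422.4 m.
Set P/P₀ = exp(−z/H) = 0.73, so z = −H ln(0.73).
−ln(0.73) = 0.31471; z = 6422.4 × 0.31471 = 2021.2 m.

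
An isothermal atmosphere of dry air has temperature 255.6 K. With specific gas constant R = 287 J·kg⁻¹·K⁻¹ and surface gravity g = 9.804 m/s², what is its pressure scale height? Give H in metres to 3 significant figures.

H ≈ 7480 m

The scale height of an isothermal atmosphere is H = RT/g.
H = 287 × 255.6 / 9.804 = 73357/9.804 = 7482.4 m.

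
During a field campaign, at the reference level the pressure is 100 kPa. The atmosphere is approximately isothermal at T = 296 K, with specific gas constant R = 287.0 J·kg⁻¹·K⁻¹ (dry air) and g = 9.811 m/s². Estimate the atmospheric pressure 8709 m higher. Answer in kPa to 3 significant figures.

Scale height: H = RT/g = 287.0 × 296 / 9.811 = 8658.9 m.
Barometric formula: P = P₀ exp(−z/H).
z/H = 8709.0/8658.9 = 1.0058; exp(−1.0058) = 0.36575.
P = 100 × 0.36575 = 36.575 kPa.

P ≈ 36.6 kPa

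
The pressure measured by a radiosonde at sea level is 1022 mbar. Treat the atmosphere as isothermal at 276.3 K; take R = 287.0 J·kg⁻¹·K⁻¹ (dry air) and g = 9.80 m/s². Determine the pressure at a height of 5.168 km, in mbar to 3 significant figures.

Scale height: H = RT/g = 287.0 × 276.3 / 9.80 = 8091.6 m.
Barometric formula: P = P₀ exp(−z/H).
z/H = 5168.0/8091.6 = 0.63869; exp(−0.63869) = 0.52798.
P = 1022 × 0.52798 = 539.60 mbar.

P ≈ 540 mbar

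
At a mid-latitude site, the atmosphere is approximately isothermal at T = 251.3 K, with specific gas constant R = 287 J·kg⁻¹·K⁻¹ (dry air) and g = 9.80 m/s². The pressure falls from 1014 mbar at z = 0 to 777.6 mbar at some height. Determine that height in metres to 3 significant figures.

Scale height: H = RT/g = 287 × 251.3 / 9.80 = 7359.5 m.
Invert the barometric formula: z = H ln(P₀/P).
P₀/P = 1014/777.6 = 1.3040; ln(1.3040) = 0.26544.
z = 7359.5 × 0.26544 = 1953.5 m.

z ≈ 1950 m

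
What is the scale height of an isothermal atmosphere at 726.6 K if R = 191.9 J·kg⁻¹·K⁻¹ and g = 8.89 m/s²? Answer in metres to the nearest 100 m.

H ≈ 15700 m

The scale height of an isothermal atmosphere is H = RT/g.
H = 191.9 × 726.6 / 8.89 = 139430/8.89 = 15684 m.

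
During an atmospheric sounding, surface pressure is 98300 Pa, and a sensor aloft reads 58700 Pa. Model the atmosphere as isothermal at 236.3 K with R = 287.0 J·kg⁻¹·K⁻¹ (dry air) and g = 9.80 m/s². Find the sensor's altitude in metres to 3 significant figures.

Scale height: H = RT/g = 287.0 × 236.3 / 9.80 = 6920.2 m.
Invert the barometric formula: z = H ln(P₀/P).
P₀/P = 98300/58700 = 1.6746; ln(1.6746) = 0.51557.
z = 6920.2 × 0.51557 = 3567.8 m.

z ≈ 3570 m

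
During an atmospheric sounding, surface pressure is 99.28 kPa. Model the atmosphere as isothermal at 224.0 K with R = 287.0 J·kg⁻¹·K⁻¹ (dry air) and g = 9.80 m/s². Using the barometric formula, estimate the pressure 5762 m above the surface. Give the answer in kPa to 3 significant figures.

P ≈ 41.2 kPa

Scale height: H = RT/g = 287.0 × 224.0 / 9.80 = 6560.0 m.
Barometric formula: P = P₀ exp(−z/H).
z/H = 5762.0/6560.0 = 0.87835; exp(−0.87835) = 0.41547.
P = 99.28 × 0.41547 = 41.248 kPa.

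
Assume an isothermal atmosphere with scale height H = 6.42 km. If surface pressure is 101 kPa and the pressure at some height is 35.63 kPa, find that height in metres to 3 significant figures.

Invert the barometric formula: z = H ln(P₀/P).
P₀/P = 101/35.63 = 2.8347; ln(2.8347) = 1.0419.
z = 6420.0 × 1.0419 = 6689.0 m.

z ≈ 6690 m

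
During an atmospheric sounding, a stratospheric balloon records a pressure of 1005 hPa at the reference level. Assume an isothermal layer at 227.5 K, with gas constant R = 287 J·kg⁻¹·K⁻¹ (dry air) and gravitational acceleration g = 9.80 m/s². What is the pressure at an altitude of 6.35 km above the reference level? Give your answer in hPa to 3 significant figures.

Scale height: H = RT/g = 287 × 227.5 / 9.80 = 6662.5 m.
Barometric formula: P = P₀ exp(−z/H).
z/H = 6350.0/6662.5 = 0.95310; exp(−0.95310) = 0.38554.
P = 1005 × 0.38554 = 387.47 hPa.

P ≈ 387 hPa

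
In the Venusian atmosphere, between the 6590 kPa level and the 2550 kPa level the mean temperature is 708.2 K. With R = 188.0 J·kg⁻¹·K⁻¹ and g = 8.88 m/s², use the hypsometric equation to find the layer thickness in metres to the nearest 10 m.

Hypsometric equation: Δz = (R T̄/g) ln(P₁/P₂).
R T̄/g = 188.0 × 708.2 / 8.88 = 14993 m.
ln(6590/2550) = ln(2.5843) = 0.94945.
Δz = 14993 × 0.94945 = 14235 m.

Δz ≈ 14240 m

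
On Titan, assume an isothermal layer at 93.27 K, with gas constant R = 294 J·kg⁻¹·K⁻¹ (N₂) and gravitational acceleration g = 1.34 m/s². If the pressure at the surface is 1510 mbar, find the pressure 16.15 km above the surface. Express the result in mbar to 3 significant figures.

Scale height: H = RT/g = 294 × 93.27 / 1.34 = 20464 m.
Barometric formula: P = P₀ exp(−z/H).
z/H = 16150/20464 = 0.78919; exp(−0.78919) = 0.45421.
P = 1510 × 0.45421 = 685.86 mbar.

P ≈ 686 mbar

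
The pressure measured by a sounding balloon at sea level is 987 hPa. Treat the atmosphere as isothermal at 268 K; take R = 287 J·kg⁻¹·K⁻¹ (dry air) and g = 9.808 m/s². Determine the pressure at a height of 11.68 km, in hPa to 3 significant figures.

Scale height: H = RT/g = 287 × 268 / 9.808 = 7842.2 m.
Barometric formula: P = P₀ exp(−z/H).
z/H = 11680/7842.2 = 1.4894; exp(−1.4894) = 0.22551.
P = 987 × 0.22551 = 222.58 hPa.

P ≈ 223 hPa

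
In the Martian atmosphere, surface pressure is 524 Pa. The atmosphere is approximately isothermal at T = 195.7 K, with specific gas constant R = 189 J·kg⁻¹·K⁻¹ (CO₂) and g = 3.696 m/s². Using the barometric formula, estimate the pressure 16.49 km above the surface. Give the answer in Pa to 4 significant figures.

P ≈ 100.9 Pa

Scale height: H = RT/g = 189 × 195.7 / 3.696 = 10007 m.
Barometric formula: P = P₀ exp(−z/H).
z/H = 16490/10007 = 1.6478; exp(−1.6478) = 0.19247.
P = 524 × 0.19247 = 100.85 Pa.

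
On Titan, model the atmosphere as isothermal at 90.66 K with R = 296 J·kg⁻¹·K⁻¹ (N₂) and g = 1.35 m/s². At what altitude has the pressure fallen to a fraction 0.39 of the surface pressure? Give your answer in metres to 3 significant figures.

z ≈ 18700 m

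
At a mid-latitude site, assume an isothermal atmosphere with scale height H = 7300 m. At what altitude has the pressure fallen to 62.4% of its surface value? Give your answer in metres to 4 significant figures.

Set P/P₀ = exp(−z/H) = 0.624, so z = −H ln(0.624).
−ln(0.624) = 0.47160; z = 7300.0 × 0.47160 = 3442.7 m.

z ≈ 3443 m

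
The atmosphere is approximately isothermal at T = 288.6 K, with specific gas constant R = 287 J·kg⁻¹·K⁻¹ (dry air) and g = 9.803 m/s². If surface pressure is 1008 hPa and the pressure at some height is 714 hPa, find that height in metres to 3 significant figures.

Scale height: H = RT/g = 287 × 288.6 / 9.803 = 8449.3 m.
Invert the barometric formula: z = H ln(P₀/P).
P₀/P = 1008/714 = 1.4118; ln(1.4118) = 0.34487.
z = 8449.3 × 0.34487 = 2913.9 m.

z ≈ 2910 m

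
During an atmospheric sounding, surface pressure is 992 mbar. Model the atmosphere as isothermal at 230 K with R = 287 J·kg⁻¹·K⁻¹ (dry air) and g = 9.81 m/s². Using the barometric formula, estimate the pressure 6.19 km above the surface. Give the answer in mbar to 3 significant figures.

P ≈ 395 mbar

Scale height: H = RT/g = 287 × 230 / 9.81 = 6728.8 m.
Barometric formula: P = P₀ exp(−z/H).
z/H = 6190.0/6728.8 = 0.91993; exp(−0.91993) = 0.39855.
P = 992 × 0.39855 = 395.36 mbar.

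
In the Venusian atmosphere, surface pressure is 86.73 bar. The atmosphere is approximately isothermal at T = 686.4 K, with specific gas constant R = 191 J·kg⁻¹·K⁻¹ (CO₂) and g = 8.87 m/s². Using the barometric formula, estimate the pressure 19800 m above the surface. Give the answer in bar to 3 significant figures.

Scale height: H = RT/g = 191 × 686.4 / 8.87 = 14780 m.
Barometric formula: P = P₀ exp(−z/H).
z/H = 19800/14780 = 1.3396; exp(−1.3396) = 0.26195.
P = 86.73 × 0.26195 = 22.719 bar.

P ≈ 22.7 bar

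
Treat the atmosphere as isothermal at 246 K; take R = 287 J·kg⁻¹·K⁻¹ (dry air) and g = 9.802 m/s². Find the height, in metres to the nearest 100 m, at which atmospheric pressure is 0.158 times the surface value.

z ≈ 13300 m

Scale height: H = RT/g = 287 × 246 / 9.802 = 7202.8 m.
Set P/P₀ = exp(−z/H) = 0.158, so z = −H ln(0.158).
−ln(0.158) = 1.8452; z = 7202.8 × 1.8452 = 13291 m.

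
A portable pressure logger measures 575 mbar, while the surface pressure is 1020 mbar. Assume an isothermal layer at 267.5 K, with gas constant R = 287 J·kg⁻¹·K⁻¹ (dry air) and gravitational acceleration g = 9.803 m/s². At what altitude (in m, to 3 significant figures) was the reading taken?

Scale height: H = RT/g = 287 × 267.5 / 9.803 = 7831.5 m.
Invert the barometric formula: z = H ln(P₀/P).
P₀/P = 1020/575 = 1.7739; ln(1.7739) = 0.57318.
z = 7831.5 × 0.57318 = 4488.9 m.

z ≈ 4490 m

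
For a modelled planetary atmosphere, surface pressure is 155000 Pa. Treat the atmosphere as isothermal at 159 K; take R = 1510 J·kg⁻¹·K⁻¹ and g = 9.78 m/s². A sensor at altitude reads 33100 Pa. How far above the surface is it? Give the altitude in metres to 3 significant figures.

Scale height: H = RT/g = 1510 × 159 / 9.78 = 24549 m.
Invert the barometric formula: z = H ln(P₀/P).
P₀/P = 155000/33100 = 4.6828; ln(4.6828) = 1.5439.
z = 24549 × 1.5439 = 37901 m.

z ≈ 37900 m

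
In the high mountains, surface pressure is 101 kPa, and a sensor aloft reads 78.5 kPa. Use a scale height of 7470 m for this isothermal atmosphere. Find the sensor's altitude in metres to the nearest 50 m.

Invert the barometric formula: z = H ln(P₀/P).
P₀/P = 101/78.5 = 1.2866; ln(1.2866) = 0.25200.
z = 7470.0 × 0.25200 = 1882.4 m.

z ≈ 1900 m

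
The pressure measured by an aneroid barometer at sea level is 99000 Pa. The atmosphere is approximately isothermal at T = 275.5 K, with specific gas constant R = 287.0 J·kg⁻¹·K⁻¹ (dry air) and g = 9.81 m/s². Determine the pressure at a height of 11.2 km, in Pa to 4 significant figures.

Scale height: H = RT/g = 287.0 × 275.5 / 9.81 = 8060.0 m.
Barometric formula: P = P₀ exp(−z/H).
z/H = 11200/8060.0 = 1.3896; exp(−1.3896) = 0.24917.
P = 99000 × 0.24917 = 24668 Pa.

P ≈ 24670 Pa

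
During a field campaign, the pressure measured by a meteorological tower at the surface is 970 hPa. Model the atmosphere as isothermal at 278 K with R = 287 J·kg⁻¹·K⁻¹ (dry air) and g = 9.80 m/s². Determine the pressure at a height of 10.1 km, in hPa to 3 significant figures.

Scale height: H = RT/g = 287 × 278 / 9.80 = 8141.4 m.
Barometric formula: P = P₀ exp(−z/H).
z/H = 10100/8141.4 = 1.2406; exp(−1.2406) = 0.28921.
P = 970 × 0.28921 = 280.53 hPa.

P ≈ 281 hPa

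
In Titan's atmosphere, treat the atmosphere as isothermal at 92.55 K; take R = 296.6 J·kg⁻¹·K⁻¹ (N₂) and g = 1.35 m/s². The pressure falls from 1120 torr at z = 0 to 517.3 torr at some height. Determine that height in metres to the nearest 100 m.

Scale height: H = RT/g = 296.6 × 92.55 / 1.35 = 20334 m.
Invert the barometric formula: z = H ln(P₀/P).
P₀/P = 1120/517.3 = 2.1651; ln(2.1651) = 0.77247.
z = 20334 × 0.77247 = 15707 m.

z ≈ 15700 m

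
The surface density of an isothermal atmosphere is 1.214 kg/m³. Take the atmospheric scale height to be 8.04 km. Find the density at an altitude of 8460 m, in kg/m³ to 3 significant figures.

ρ ≈ 0.424 kg/m³

In an isothermal atmosphere, density decays like pressure: ρ = ρ₀ exp(−z/H).
z/H = 8460.0/8040.0 = 1.0522; exp(−1.0522) = 0.34917.
ρ = 1.214 × 0.34917 = 0.42389 kg/m³.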